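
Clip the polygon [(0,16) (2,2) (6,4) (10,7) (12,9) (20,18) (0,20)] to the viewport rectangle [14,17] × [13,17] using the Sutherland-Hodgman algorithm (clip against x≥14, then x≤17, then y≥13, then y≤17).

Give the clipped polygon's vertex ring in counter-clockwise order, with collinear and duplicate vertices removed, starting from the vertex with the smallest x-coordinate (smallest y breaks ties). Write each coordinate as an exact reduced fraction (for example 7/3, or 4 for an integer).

Clipped polygon: [(14,13) (140/9,13) (17,117/8) (17,17) (14,17)]

1. After x ≥ 14: [(14,45/4) (20,18) (14,93/5)]
2. After x ≤ 17: [(14,45/4) (17,117/8) (17,183/10) (14,93/5)]
3. After y ≥ 13: [(14,13) (140/9,13) (17,117/8) (17,183/10) (14,93/5)]
4. After y ≤ 17: [(14,17) (14,13) (140/9,13) (17,117/8) (17,17)]
5. Canonical ring: [(14,13) (140/9,13) (17,117/8) (17,17) (14,17)]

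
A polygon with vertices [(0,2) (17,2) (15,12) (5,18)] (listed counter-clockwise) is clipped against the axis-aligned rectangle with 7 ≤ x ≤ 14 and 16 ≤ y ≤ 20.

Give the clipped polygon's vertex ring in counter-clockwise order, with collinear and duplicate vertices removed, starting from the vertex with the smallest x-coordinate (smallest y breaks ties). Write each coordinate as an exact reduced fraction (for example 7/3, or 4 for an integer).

1. After x ≥ 7: [(7,2) (17,2) (15,12) (7,84/5)]
2. After x ≤ 14: [(7,2) (14,2) (14,63/5) (7,84/5)]
3. After y ≥ 16: [(7,16) (25/3,16) (7,84/5)]
4. After y ≤ 20: [(7,16) (25/3,16) (7,84/5)]
5. Canonical ring: [(7,16) (25/3,16) (7,84/5)]

Clipped polygon: [(7,16) (25/3,16) (7,84/5)]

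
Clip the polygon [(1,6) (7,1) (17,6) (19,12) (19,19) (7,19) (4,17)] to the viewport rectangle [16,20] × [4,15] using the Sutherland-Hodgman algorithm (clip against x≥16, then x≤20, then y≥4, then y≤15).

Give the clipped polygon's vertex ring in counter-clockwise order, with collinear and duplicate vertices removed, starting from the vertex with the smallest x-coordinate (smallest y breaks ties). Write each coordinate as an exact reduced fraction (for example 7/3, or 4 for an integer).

1. After x ≥ 16: [(16,11/2) (17,6) (19,12) (19,19) (16,19)]
2. After x ≤ 20: [(16,11/2) (17,6) (19,12) (19,19) (16,19)]
3. After y ≥ 4: [(16,11/2) (17,6) (19,12) (19,19) (16,19)]
4. After y ≤ 15: [(16,15) (16,11/2) (17,6) (19,12) (19,15)]
5. Canonical ring: [(16,11/2) (17,6) (19,12) (19,15) (16,15)]

Clipped polygon: [(16,11/2) (17,6) (19,12) (19,15) (16,15)]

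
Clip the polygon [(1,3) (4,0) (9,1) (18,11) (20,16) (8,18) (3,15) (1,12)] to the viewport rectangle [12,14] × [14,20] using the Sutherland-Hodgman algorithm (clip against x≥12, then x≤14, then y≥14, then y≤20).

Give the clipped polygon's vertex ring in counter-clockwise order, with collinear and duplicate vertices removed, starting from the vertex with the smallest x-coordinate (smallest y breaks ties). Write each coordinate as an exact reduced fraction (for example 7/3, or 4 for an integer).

Clipped polygon: [(12,14) (14,14) (14,17) (12,52/3)]

1. After x ≥ 12: [(12,13/3) (18,11) (20,16) (12,52/3)]
2. After x ≤ 14: [(12,13/3) (14,59/9) (14,17) (12,52/3)]
3. After y ≥ 14: [(12,14) (14,14) (14,17) (12,52/3)]
4. After y ≤ 20: [(12,14) (14,14) (14,17) (12,52/3)]
5. Canonical ring: [(12,14) (14,14) (14,17) (12,52/3)]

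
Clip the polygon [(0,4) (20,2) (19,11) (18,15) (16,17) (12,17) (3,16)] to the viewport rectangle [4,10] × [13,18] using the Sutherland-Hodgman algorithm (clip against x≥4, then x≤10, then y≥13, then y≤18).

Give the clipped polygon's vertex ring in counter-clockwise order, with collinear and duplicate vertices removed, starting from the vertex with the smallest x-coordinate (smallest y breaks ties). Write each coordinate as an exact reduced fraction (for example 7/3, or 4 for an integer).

Clipped polygon: [(4,13) (10,13) (10,151/9) (4,145/9)]

1. After x ≥ 4: [(4,18/5) (20,2) (19,11) (18,15) (16,17) (12,17) (4,145/9)]
2. After x ≤ 10: [(4,18/5) (10,3) (10,151/9) (4,145/9)]
3. After y ≥ 13: [(4,13) (10,13) (10,151/9) (4,145/9)]
4. After y ≤ 18: [(4,13) (10,13) (10,151/9) (4,145/9)]
5. Canonical ring: [(4,13) (10,13) (10,151/9) (4,145/9)]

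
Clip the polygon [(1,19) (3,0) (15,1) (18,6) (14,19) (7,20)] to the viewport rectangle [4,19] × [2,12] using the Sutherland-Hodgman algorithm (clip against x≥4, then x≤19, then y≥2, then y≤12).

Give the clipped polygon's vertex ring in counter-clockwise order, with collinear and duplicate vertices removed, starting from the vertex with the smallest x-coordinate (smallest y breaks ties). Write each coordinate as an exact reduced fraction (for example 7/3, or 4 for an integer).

1. After x ≥ 4: [(4,39/2) (4,1/12) (15,1) (18,6) (14,19) (7,20)]
2. After x ≤ 19: [(4,39/2) (4,1/12) (15,1) (18,6) (14,19) (7,20)]
3. After y ≥ 2: [(4,39/2) (4,2) (78/5,2) (18,6) (14,19) (7,20)]
4. After y ≤ 12: [(4,12) (4,2) (78/5,2) (18,6) (210/13,12)]
5. Canonical ring: [(4,2) (78/5,2) (18,6) (210/13,12) (4,12)]

Clipped polygon: [(4,2) (78/5,2) (18,6) (210/13,12) (4,12)]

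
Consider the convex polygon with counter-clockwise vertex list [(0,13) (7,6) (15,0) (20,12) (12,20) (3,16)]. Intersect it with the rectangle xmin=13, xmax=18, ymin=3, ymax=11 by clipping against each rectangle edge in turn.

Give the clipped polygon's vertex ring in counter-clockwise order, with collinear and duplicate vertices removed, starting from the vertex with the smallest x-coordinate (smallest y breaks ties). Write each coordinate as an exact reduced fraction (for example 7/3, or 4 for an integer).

Clipped polygon: [(13,3) (65/4,3) (18,36/5) (18,11) (13,11)]

1. After x ≥ 13: [(13,3/2) (15,0) (20,12) (13,19)]
2. After x ≤ 18: [(13,3/2) (15,0) (18,36/5) (18,14) (13,19)]
3. After y ≥ 3: [(13,3) (65/4,3) (18,36/5) (18,14) (13,19)]
4. After y ≤ 11: [(13,11) (13,3) (65/4,3) (18,36/5) (18,11)]
5. Canonical ring: [(13,3) (65/4,3) (18,36/5) (18,11) (13,11)]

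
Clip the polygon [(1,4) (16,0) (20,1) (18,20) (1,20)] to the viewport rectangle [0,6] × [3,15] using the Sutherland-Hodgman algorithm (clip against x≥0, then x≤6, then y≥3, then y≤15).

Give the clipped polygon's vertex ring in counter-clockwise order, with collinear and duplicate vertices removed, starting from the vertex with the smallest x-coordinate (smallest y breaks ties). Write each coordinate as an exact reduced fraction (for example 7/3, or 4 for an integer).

1. After x ≥ 0: [(1,4) (16,0) (20,1) (18,20) (1,20)]
2. After x ≤ 6: [(1,4) (6,8/3) (6,20) (1,20)]
3. After y ≥ 3: [(1,4) (19/4,3) (6,3) (6,20) (1,20)]
4. After y ≤ 15: [(1,15) (1,4) (19/4,3) (6,3) (6,15)]
5. Canonical ring: [(1,4) (19/4,3) (6,3) (6,15) (1,15)]

Clipped polygon: [(1,4) (19/4,3) (6,3) (6,15) (1,15)]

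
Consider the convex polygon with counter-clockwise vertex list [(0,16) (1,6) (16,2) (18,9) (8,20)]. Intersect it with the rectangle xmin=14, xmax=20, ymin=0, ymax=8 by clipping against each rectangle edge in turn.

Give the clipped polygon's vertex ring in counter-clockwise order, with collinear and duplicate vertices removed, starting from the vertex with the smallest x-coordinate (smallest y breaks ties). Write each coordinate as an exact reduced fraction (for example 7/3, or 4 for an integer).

1. After x ≥ 14: [(14,38/15) (16,2) (18,9) (14,67/5)]
2. After x ≤ 20: [(14,38/15) (16,2) (18,9) (14,67/5)]
3. After y ≥ 0: [(14,38/15) (16,2) (18,9) (14,67/5)]
4. After y ≤ 8: [(14,8) (14,38/15) (16,2) (124/7,8)]
5. Canonical ring: [(14,38/15) (16,2) (124/7,8) (14,8)]

Clipped polygon: [(14,38/15) (16,2) (124/7,8) (14,8)]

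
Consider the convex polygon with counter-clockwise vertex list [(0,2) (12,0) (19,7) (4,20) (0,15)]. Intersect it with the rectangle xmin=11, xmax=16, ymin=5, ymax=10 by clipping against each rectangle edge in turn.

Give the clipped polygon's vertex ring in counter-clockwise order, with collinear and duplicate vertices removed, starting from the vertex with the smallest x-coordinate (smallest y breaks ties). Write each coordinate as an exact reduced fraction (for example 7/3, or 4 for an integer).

Clipped polygon: [(11,5) (16,5) (16,48/5) (202/13,10) (11,10)]

1. After x ≥ 11: [(11,1/6) (12,0) (19,7) (11,209/15)]
2. After x ≤ 16: [(11,1/6) (12,0) (16,4) (16,48/5) (11,209/15)]
3. After y ≥ 5: [(11,5) (16,5) (16,48/5) (11,209/15)]
4. After y ≤ 10: [(11,10) (11,5) (16,5) (16,48/5) (202/13,10)]
5. Canonical ring: [(11,5) (16,5) (16,48/5) (202/13,10) (11,10)]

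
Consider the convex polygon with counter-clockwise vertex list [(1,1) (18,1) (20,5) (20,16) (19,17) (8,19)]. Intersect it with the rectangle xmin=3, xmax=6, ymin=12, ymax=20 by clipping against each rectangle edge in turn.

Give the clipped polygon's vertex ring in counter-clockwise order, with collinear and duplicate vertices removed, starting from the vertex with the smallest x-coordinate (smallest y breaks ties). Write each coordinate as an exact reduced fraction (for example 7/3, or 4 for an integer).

Clipped polygon: [(95/18,12) (6,12) (6,97/7)]

1. After x ≥ 3: [(3,43/7) (3,1) (18,1) (20,5) (20,16) (19,17) (8,19)]
2. After x ≤ 6: [(6,97/7) (3,43/7) (3,1) (6,1)]
3. After y ≥ 12: [(6,12) (6,97/7) (95/18,12)]
4. After y ≤ 20: [(6,12) (6,97/7) (95/18,12)]
5. Canonical ring: [(95/18,12) (6,12) (6,97/7)]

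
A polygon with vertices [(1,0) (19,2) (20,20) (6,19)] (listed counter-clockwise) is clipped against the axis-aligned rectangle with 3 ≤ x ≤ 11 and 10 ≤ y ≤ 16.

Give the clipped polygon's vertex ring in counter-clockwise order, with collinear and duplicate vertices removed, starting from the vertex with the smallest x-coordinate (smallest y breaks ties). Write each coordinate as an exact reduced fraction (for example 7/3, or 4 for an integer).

Clipped polygon: [(69/19,10) (11,10) (11,16) (99/19,16)]

1. After x ≥ 3: [(3,38/5) (3,2/9) (19,2) (20,20) (6,19)]
2. After x ≤ 11: [(3,38/5) (3,2/9) (11,10/9) (11,271/14) (6,19)]
3. After y ≥ 10: [(69/19,10) (11,10) (11,271/14) (6,19)]
4. After y ≤ 16: [(99/19,16) (69/19,10) (11,10) (11,16)]
5. Canonical ring: [(69/19,10) (11,10) (11,16) (99/19,16)]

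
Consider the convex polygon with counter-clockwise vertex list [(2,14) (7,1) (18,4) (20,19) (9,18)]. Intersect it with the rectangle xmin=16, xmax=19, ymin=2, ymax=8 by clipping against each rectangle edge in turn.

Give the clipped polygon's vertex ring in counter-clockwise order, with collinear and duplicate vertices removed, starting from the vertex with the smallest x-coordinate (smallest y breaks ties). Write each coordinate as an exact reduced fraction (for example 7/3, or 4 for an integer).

Clipped polygon: [(16,38/11) (18,4) (278/15,8) (16,8)]

1. After x ≥ 16: [(16,38/11) (18,4) (20,19) (16,205/11)]
2. After x ≤ 19: [(16,38/11) (18,4) (19,23/2) (19,208/11) (16,205/11)]
3. After y ≥ 2: [(16,38/11) (18,4) (19,23/2) (19,208/11) (16,205/11)]
4. After y ≤ 8: [(16,8) (16,38/11) (18,4) (278/15,8)]
5. Canonical ring: [(16,38/11) (18,4) (278/15,8) (16,8)]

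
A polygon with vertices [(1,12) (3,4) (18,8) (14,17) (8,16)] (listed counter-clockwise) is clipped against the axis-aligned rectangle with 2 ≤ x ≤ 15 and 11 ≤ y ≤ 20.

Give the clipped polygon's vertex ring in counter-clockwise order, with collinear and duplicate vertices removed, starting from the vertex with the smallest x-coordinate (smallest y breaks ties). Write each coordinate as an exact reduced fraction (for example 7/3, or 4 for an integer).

Clipped polygon: [(2,11) (15,11) (15,59/4) (14,17) (8,16) (2,88/7)]

1. After x ≥ 2: [(2,88/7) (2,8) (3,4) (18,8) (14,17) (8,16)]
2. After x ≤ 15: [(2,88/7) (2,8) (3,4) (15,36/5) (15,59/4) (14,17) (8,16)]
3. After y ≥ 11: [(2,88/7) (2,11) (15,11) (15,59/4) (14,17) (8,16)]
4. After y ≤ 20: [(2,88/7) (2,11) (15,11) (15,59/4) (14,17) (8,16)]
5. Canonical ring: [(2,11) (15,11) (15,59/4) (14,17) (8,16) (2,88/7)]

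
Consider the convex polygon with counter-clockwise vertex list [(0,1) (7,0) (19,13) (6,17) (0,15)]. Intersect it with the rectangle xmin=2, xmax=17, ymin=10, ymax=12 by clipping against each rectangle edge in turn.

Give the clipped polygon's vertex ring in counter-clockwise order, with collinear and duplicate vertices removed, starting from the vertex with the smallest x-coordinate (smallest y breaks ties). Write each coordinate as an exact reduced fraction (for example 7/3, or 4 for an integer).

1. After x ≥ 2: [(2,5/7) (7,0) (19,13) (6,17) (2,47/3)]
2. After x ≤ 17: [(2,5/7) (7,0) (17,65/6) (17,177/13) (6,17) (2,47/3)]
3. After y ≥ 10: [(2,10) (211/13,10) (17,65/6) (17,177/13) (6,17) (2,47/3)]
4. After y ≤ 12: [(2,12) (2,10) (211/13,10) (17,65/6) (17,12)]
5. Canonical ring: [(2,10) (211/13,10) (17,65/6) (17,12) (2,12)]

Clipped polygon: [(2,10) (211/13,10) (17,65/6) (17,12) (2,12)]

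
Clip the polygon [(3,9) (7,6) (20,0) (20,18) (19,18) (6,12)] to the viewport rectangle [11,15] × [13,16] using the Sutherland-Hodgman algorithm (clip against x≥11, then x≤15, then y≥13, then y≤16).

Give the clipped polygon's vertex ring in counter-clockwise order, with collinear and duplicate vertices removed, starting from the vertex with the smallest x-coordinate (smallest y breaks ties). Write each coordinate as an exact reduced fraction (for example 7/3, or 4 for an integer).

1. After x ≥ 11: [(11,54/13) (20,0) (20,18) (19,18) (11,186/13)]
2. After x ≤ 15: [(11,54/13) (15,30/13) (15,210/13) (11,186/13)]
3. After y ≥ 13: [(11,13) (15,13) (15,210/13) (11,186/13)]
4. After y ≤ 16: [(11,13) (15,13) (15,16) (44/3,16) (11,186/13)]
5. Canonical ring: [(11,13) (15,13) (15,16) (44/3,16) (11,186/13)]

Clipped polygon: [(11,13) (15,13) (15,16) (44/3,16) (11,186/13)]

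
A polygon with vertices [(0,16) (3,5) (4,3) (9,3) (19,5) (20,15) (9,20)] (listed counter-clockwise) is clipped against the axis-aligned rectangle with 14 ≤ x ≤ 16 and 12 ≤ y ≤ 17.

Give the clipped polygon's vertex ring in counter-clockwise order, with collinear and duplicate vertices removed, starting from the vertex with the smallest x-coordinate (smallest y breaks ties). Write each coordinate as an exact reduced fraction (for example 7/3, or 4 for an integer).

1. After x ≥ 14: [(14,4) (19,5) (20,15) (14,195/11)]
2. After x ≤ 16: [(14,4) (16,22/5) (16,185/11) (14,195/11)]
3. After y ≥ 12: [(14,12) (16,12) (16,185/11) (14,195/11)]
4. After y ≤ 17: [(14,17) (14,12) (16,12) (16,185/11) (78/5,17)]
5. Canonical ring: [(14,12) (16,12) (16,185/11) (78/5,17) (14,17)]

Clipped polygon: [(14,12) (16,12) (16,185/11) (78/5,17) (14,17)]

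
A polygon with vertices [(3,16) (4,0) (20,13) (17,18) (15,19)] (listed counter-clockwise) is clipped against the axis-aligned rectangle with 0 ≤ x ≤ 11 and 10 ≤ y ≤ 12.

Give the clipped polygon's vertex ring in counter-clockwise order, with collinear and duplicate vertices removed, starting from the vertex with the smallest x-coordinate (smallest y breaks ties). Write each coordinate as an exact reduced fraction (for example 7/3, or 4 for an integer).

1. After x ≥ 0: [(3,16) (4,0) (20,13) (17,18) (15,19)]
2. After x ≤ 11: [(11,18) (3,16) (4,0) (11,91/16)]
3. After y ≥ 10: [(11,10) (11,18) (3,16) (27/8,10)]
4. After y ≤ 12: [(11,10) (11,12) (13/4,12) (27/8,10)]
5. Canonical ring: [(13/4,12) (27/8,10) (11,10) (11,12)]

Clipped polygon: [(13/4,12) (27/8,10) (11,10) (11,12)]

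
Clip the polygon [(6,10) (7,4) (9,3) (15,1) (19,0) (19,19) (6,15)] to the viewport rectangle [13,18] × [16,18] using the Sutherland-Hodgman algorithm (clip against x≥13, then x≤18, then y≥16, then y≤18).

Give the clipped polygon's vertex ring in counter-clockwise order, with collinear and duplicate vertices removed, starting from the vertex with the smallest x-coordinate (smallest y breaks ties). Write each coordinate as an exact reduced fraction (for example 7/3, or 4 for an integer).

Clipped polygon: [(13,16) (18,16) (18,18) (63/4,18) (13,223/13)]

1. After x ≥ 13: [(13,5/3) (15,1) (19,0) (19,19) (13,223/13)]
2. After x ≤ 18: [(13,5/3) (15,1) (18,1/4) (18,243/13) (13,223/13)]
3. After y ≥ 16: [(13,16) (18,16) (18,243/13) (13,223/13)]
4. After y ≤ 18: [(13,16) (18,16) (18,18) (63/4,18) (13,223/13)]
5. Canonical ring: [(13,16) (18,16) (18,18) (63/4,18) (13,223/13)]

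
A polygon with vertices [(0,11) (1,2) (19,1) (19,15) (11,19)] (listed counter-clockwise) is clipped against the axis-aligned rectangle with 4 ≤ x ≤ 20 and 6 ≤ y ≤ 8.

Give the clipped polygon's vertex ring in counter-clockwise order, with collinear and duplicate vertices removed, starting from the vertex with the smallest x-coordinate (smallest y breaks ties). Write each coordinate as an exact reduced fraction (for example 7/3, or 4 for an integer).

Clipped polygon: [(4,6) (19,6) (19,8) (4,8)]

1. After x ≥ 4: [(4,153/11) (4,11/6) (19,1) (19,15) (11,19)]
2. After x ≤ 20: [(4,153/11) (4,11/6) (19,1) (19,15) (11,19)]
3. After y ≥ 6: [(4,153/11) (4,6) (19,6) (19,15) (11,19)]
4. After y ≤ 8: [(4,8) (4,6) (19,6) (19,8)]
5. Canonical ring: [(4,6) (19,6) (19,8) (4,8)]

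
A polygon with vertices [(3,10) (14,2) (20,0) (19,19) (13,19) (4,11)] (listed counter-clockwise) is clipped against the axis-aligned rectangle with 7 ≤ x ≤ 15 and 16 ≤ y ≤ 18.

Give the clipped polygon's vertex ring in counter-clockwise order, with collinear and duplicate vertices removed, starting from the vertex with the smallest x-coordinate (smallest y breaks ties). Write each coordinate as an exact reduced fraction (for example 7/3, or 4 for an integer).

1. After x ≥ 7: [(7,78/11) (14,2) (20,0) (19,19) (13,19) (7,41/3)]
2. After x ≤ 15: [(7,78/11) (14,2) (15,5/3) (15,19) (13,19) (7,41/3)]
3. After y ≥ 16: [(15,16) (15,19) (13,19) (77/8,16)]
4. After y ≤ 18: [(15,16) (15,18) (95/8,18) (77/8,16)]
5. Canonical ring: [(77/8,16) (15,16) (15,18) (95/8,18)]

Clipped polygon: [(77/8,16) (15,16) (15,18) (95/8,18)]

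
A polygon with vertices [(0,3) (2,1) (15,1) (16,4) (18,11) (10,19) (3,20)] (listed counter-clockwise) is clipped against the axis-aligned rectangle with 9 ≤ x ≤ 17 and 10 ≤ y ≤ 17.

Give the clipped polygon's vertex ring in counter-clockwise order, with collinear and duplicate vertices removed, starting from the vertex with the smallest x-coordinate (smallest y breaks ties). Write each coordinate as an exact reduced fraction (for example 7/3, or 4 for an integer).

Clipped polygon: [(9,10) (17,10) (17,12) (12,17) (9,17)]

1. After x ≥ 9: [(9,1) (15,1) (16,4) (18,11) (10,19) (9,134/7)]
2. After x ≤ 17: [(9,1) (15,1) (16,4) (17,15/2) (17,12) (10,19) (9,134/7)]
3. After y ≥ 10: [(9,10) (17,10) (17,12) (10,19) (9,134/7)]
4. After y ≤ 17: [(9,17) (9,10) (17,10) (17,12) (12,17)]
5. Canonical ring: [(9,10) (17,10) (17,12) (12,17) (9,17)]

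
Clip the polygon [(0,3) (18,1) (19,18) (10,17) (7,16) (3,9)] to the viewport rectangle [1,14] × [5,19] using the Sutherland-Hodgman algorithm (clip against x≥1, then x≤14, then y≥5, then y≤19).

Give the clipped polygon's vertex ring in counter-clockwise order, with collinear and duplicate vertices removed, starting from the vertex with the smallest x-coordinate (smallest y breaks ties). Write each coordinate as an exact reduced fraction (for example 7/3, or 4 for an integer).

Clipped polygon: [(1,5) (14,5) (14,157/9) (10,17) (7,16) (3,9)]

1. After x ≥ 1: [(1,5) (1,26/9) (18,1) (19,18) (10,17) (7,16) (3,9)]
2. After x ≤ 14: [(1,5) (1,26/9) (14,13/9) (14,157/9) (10,17) (7,16) (3,9)]
3. After y ≥ 5: [(1,5) (1,5) (14,5) (14,157/9) (10,17) (7,16) (3,9)]
4. After y ≤ 19: [(1,5) (1,5) (14,5) (14,157/9) (10,17) (7,16) (3,9)]
5. Canonical ring: [(1,5) (14,5) (14,157/9) (10,17) (7,16) (3,9)]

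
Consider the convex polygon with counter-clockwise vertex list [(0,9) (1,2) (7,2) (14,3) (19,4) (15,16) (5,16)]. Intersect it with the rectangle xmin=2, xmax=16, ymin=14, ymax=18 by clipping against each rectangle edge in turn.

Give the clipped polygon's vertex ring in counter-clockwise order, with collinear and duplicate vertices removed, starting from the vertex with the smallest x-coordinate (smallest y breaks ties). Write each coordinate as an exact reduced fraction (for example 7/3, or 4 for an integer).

1. After x ≥ 2: [(2,59/5) (2,2) (7,2) (14,3) (19,4) (15,16) (5,16)]
2. After x ≤ 16: [(2,59/5) (2,2) (7,2) (14,3) (16,17/5) (16,13) (15,16) (5,16)]
3. After y ≥ 14: [(25/7,14) (47/3,14) (15,16) (5,16)]
4. After y ≤ 18: [(25/7,14) (47/3,14) (15,16) (5,16)]
5. Canonical ring: [(25/7,14) (47/3,14) (15,16) (5,16)]

Clipped polygon: [(25/7,14) (47/3,14) (15,16) (5,16)]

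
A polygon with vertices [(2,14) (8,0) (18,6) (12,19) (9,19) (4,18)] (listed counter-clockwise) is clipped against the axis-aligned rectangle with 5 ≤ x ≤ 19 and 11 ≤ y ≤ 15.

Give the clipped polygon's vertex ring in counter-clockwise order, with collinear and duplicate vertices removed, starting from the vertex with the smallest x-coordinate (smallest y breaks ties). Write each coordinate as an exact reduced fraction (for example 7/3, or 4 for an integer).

Clipped polygon: [(5,11) (204/13,11) (180/13,15) (5,15)]

1. After x ≥ 5: [(5,7) (8,0) (18,6) (12,19) (9,19) (5,91/5)]
2. After x ≤ 19: [(5,7) (8,0) (18,6) (12,19) (9,19) (5,91/5)]
3. After y ≥ 11: [(5,11) (204/13,11) (12,19) (9,19) (5,91/5)]
4. After y ≤ 15: [(5,15) (5,11) (204/13,11) (180/13,15)]
5. Canonical ring: [(5,11) (204/13,11) (180/13,15) (5,15)]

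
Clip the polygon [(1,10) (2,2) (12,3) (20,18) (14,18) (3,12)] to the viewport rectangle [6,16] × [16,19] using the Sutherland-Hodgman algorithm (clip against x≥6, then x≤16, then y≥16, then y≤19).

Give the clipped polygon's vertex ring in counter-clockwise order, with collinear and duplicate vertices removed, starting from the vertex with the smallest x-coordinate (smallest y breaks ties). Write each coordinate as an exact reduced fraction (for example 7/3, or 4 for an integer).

Clipped polygon: [(31/3,16) (16,16) (16,18) (14,18)]

1. After x ≥ 6: [(6,12/5) (12,3) (20,18) (14,18) (6,150/11)]
2. After x ≤ 16: [(6,12/5) (12,3) (16,21/2) (16,18) (14,18) (6,150/11)]
3. After y ≥ 16: [(16,16) (16,18) (14,18) (31/3,16)]
4. After y ≤ 19: [(16,16) (16,18) (14,18) (31/3,16)]
5. Canonical ring: [(31/3,16) (16,16) (16,18) (14,18)]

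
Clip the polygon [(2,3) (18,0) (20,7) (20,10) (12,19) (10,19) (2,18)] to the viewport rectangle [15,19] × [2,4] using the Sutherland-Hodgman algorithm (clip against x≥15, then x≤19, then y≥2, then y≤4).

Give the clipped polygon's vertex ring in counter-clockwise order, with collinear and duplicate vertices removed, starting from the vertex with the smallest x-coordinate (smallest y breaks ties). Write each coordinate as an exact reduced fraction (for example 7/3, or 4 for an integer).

1. After x ≥ 15: [(15,9/16) (18,0) (20,7) (20,10) (15,125/8)]
2. After x ≤ 19: [(15,9/16) (18,0) (19,7/2) (19,89/8) (15,125/8)]
3. After y ≥ 2: [(15,2) (130/7,2) (19,7/2) (19,89/8) (15,125/8)]
4. After y ≤ 4: [(15,4) (15,2) (130/7,2) (19,7/2) (19,4)]
5. Canonical ring: [(15,2) (130/7,2) (19,7/2) (19,4) (15,4)]

Clipped polygon: [(15,2) (130/7,2) (19,7/2) (19,4) (15,4)]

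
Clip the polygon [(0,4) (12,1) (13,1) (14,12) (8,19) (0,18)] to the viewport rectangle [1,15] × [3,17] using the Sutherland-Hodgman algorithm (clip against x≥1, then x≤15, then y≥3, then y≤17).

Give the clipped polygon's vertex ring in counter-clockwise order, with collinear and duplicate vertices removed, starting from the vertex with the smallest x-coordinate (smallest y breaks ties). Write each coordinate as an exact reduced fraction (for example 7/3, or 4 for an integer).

Clipped polygon: [(1,15/4) (4,3) (145/11,3) (14,12) (68/7,17) (1,17)]

1. After x ≥ 1: [(1,15/4) (12,1) (13,1) (14,12) (8,19) (1,145/8)]
2. After x ≤ 15: [(1,15/4) (12,1) (13,1) (14,12) (8,19) (1,145/8)]
3. After y ≥ 3: [(1,15/4) (4,3) (145/11,3) (14,12) (8,19) (1,145/8)]
4. After y ≤ 17: [(1,17) (1,15/4) (4,3) (145/11,3) (14,12) (68/7,17)]
5. Canonical ring: [(1,15/4) (4,3) (145/11,3) (14,12) (68/7,17) (1,17)]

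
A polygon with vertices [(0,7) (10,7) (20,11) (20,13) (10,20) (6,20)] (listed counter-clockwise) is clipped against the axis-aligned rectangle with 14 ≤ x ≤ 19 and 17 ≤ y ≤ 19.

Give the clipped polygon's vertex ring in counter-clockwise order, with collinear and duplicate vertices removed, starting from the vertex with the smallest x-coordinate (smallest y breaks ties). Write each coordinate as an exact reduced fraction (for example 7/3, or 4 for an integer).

Clipped polygon: [(14,17) (100/7,17) (14,86/5)]

1. After x ≥ 14: [(14,43/5) (20,11) (20,13) (14,86/5)]
2. After x ≤ 19: [(14,43/5) (19,53/5) (19,137/10) (14,86/5)]
3. After y ≥ 17: [(14,17) (100/7,17) (14,86/5)]
4. After y ≤ 19: [(14,17) (100/7,17) (14,86/5)]
5. Canonical ring: [(14,17) (100/7,17) (14,86/5)]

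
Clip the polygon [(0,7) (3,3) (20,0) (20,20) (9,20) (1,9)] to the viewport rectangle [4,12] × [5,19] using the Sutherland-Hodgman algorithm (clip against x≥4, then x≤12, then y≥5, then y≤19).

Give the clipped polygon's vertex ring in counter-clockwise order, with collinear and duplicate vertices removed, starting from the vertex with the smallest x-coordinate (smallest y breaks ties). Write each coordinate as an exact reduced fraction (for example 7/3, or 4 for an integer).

1. After x ≥ 4: [(4,48/17) (20,0) (20,20) (9,20) (4,105/8)]
2. After x ≤ 12: [(4,48/17) (12,24/17) (12,20) (9,20) (4,105/8)]
3. After y ≥ 5: [(4,5) (12,5) (12,20) (9,20) (4,105/8)]
4. After y ≤ 19: [(4,5) (12,5) (12,19) (91/11,19) (4,105/8)]
5. Canonical ring: [(4,5) (12,5) (12,19) (91/11,19) (4,105/8)]

Clipped polygon: [(4,5) (12,5) (12,19) (91/11,19) (4,105/8)]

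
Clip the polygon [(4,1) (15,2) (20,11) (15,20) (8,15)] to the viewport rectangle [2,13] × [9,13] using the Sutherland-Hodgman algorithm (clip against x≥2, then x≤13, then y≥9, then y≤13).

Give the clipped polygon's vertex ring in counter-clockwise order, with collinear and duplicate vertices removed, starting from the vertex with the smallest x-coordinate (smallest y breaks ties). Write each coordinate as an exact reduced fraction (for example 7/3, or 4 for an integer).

Clipped polygon: [(44/7,9) (13,9) (13,13) (52/7,13)]

1. After x ≥ 2: [(4,1) (15,2) (20,11) (15,20) (8,15)]
2. After x ≤ 13: [(4,1) (13,20/11) (13,130/7) (8,15)]
3. After y ≥ 9: [(44/7,9) (13,9) (13,130/7) (8,15)]
4. After y ≤ 13: [(52/7,13) (44/7,9) (13,9) (13,13)]
5. Canonical ring: [(44/7,9) (13,9) (13,13) (52/7,13)]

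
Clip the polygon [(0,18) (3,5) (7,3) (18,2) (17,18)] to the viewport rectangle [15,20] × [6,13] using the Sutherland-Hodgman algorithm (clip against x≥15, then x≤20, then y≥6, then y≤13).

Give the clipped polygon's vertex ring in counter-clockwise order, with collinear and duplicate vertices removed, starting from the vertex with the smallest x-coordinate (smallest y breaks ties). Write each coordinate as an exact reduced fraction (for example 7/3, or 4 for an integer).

1. After x ≥ 15: [(15,18) (15,25/11) (18,2) (17,18)]
2. After x ≤ 20: [(15,18) (15,25/11) (18,2) (17,18)]
3. After y ≥ 6: [(15,18) (15,6) (71/4,6) (17,18)]
4. After y ≤ 13: [(15,13) (15,6) (71/4,6) (277/16,13)]
5. Canonical ring: [(15,6) (71/4,6) (277/16,13) (15,13)]

Clipped polygon: [(15,6) (71/4,6) (277/16,13) (15,13)]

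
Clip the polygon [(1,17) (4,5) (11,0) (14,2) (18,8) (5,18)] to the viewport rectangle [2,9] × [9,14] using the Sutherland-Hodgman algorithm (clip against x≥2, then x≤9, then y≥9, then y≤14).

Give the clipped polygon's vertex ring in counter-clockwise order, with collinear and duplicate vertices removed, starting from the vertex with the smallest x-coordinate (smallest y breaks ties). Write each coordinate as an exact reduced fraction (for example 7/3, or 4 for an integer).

Clipped polygon: [(2,13) (3,9) (9,9) (9,14) (2,14)]

1. After x ≥ 2: [(2,69/4) (2,13) (4,5) (11,0) (14,2) (18,8) (5,18)]
2. After x ≤ 9: [(2,69/4) (2,13) (4,5) (9,10/7) (9,194/13) (5,18)]
3. After y ≥ 9: [(2,69/4) (2,13) (3,9) (9,9) (9,194/13) (5,18)]
4. After y ≤ 14: [(2,14) (2,13) (3,9) (9,9) (9,14)]
5. Canonical ring: [(2,13) (3,9) (9,9) (9,14) (2,14)]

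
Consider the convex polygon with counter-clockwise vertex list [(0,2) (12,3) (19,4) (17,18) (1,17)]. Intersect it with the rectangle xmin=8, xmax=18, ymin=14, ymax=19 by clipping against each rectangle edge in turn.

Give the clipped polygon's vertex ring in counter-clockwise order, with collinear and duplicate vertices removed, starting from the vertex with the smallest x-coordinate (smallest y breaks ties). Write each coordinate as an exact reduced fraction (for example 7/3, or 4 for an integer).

Clipped polygon: [(8,14) (123/7,14) (17,18) (8,279/16)]

1. After x ≥ 8: [(8,8/3) (12,3) (19,4) (17,18) (8,279/16)]
2. After x ≤ 18: [(8,8/3) (12,3) (18,27/7) (18,11) (17,18) (8,279/16)]
3. After y ≥ 14: [(8,14) (123/7,14) (17,18) (8,279/16)]
4. After y ≤ 19: [(8,14) (123/7,14) (17,18) (8,279/16)]
5. Canonical ring: [(8,14) (123/7,14) (17,18) (8,279/16)]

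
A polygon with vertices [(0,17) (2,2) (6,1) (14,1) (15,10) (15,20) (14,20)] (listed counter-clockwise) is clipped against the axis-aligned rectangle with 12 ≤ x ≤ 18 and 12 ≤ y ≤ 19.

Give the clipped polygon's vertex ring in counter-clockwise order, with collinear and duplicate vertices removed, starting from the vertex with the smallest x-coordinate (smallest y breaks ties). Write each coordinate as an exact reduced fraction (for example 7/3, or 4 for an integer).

1. After x ≥ 12: [(12,137/7) (12,1) (14,1) (15,10) (15,20) (14,20)]
2. After x ≤ 18: [(12,137/7) (12,1) (14,1) (15,10) (15,20) (14,20)]
3. After y ≥ 12: [(12,137/7) (12,12) (15,12) (15,20) (14,20)]
4. After y ≤ 19: [(12,19) (12,12) (15,12) (15,19)]
5. Canonical ring: [(12,12) (15,12) (15,19) (12,19)]

Clipped polygon: [(12,12) (15,12) (15,19) (12,19)]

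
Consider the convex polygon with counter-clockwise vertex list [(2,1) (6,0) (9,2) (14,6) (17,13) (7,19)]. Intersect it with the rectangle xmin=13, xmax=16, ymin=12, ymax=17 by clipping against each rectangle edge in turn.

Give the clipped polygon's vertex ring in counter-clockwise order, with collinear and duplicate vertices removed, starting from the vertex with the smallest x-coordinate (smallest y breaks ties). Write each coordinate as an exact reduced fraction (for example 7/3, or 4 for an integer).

1. After x ≥ 13: [(13,26/5) (14,6) (17,13) (13,77/5)]
2. After x ≤ 16: [(13,26/5) (14,6) (16,32/3) (16,68/5) (13,77/5)]
3. After y ≥ 12: [(13,12) (16,12) (16,68/5) (13,77/5)]
4. After y ≤ 17: [(13,12) (16,12) (16,68/5) (13,77/5)]
5. Canonical ring: [(13,12) (16,12) (16,68/5) (13,77/5)]

Clipped polygon: [(13,12) (16,12) (16,68/5) (13,77/5)]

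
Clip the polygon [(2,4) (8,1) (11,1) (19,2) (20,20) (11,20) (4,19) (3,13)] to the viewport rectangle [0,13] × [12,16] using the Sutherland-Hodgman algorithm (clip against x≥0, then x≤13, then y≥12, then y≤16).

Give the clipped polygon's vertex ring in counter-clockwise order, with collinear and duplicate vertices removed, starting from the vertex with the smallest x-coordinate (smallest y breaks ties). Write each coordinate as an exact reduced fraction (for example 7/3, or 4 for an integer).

1. After x ≥ 0: [(2,4) (8,1) (11,1) (19,2) (20,20) (11,20) (4,19) (3,13)]
2. After x ≤ 13: [(2,4) (8,1) (11,1) (13,5/4) (13,20) (11,20) (4,19) (3,13)]
3. After y ≥ 12: [(26/9,12) (13,12) (13,20) (11,20) (4,19) (3,13)]
4. After y ≤ 16: [(26/9,12) (13,12) (13,16) (7/2,16) (3,13)]
5. Canonical ring: [(26/9,12) (13,12) (13,16) (7/2,16) (3,13)]

Clipped polygon: [(26/9,12) (13,12) (13,16) (7/2,16) (3,13)]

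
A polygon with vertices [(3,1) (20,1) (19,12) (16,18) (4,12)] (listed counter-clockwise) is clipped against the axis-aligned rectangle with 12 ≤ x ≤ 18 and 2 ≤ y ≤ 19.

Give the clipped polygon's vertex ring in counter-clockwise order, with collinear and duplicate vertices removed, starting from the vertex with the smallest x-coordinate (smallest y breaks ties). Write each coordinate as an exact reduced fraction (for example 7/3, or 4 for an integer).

Clipped polygon: [(12,2) (18,2) (18,14) (16,18) (12,16)]

1. After x ≥ 12: [(12,1) (20,1) (19,12) (16,18) (12,16)]
2. After x ≤ 18: [(12,1) (18,1) (18,14) (16,18) (12,16)]
3. After y ≥ 2: [(12,2) (18,2) (18,14) (16,18) (12,16)]
4. After y ≤ 19: [(12,2) (18,2) (18,14) (16,18) (12,16)]
5. Canonical ring: [(12,2) (18,2) (18,14) (16,18) (12,16)]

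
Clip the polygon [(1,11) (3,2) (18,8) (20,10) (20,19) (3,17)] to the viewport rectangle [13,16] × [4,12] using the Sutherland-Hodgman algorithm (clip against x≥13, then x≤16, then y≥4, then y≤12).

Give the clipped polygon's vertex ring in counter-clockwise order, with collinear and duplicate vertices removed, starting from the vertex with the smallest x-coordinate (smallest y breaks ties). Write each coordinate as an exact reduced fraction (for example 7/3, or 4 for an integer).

Clipped polygon: [(13,6) (16,36/5) (16,12) (13,12)]

1. After x ≥ 13: [(13,6) (18,8) (20,10) (20,19) (13,309/17)]
2. After x ≤ 16: [(13,6) (16,36/5) (16,315/17) (13,309/17)]
3. After y ≥ 4: [(13,6) (16,36/5) (16,315/17) (13,309/17)]
4. After y ≤ 12: [(13,12) (13,6) (16,36/5) (16,12)]
5. Canonical ring: [(13,6) (16,36/5) (16,12) (13,12)]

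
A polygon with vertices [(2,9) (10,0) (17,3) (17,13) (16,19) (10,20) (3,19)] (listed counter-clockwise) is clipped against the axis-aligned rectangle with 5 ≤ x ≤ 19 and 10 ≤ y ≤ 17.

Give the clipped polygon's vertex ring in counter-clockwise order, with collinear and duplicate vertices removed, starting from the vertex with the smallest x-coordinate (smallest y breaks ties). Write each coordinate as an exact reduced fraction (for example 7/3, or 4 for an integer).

Clipped polygon: [(5,10) (17,10) (17,13) (49/3,17) (5,17)]

1. After x ≥ 5: [(5,45/8) (10,0) (17,3) (17,13) (16,19) (10,20) (5,135/7)]
2. After x ≤ 19: [(5,45/8) (10,0) (17,3) (17,13) (16,19) (10,20) (5,135/7)]
3. After y ≥ 10: [(5,10) (17,10) (17,13) (16,19) (10,20) (5,135/7)]
4. After y ≤ 17: [(5,17) (5,10) (17,10) (17,13) (49/3,17)]
5. Canonical ring: [(5,10) (17,10) (17,13) (49/3,17) (5,17)]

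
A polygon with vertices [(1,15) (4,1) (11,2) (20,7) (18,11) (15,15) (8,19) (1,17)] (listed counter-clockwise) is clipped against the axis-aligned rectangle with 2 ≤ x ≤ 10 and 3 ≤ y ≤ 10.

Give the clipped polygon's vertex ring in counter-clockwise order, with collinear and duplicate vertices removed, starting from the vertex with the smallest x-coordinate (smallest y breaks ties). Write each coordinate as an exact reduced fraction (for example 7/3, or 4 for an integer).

Clipped polygon: [(29/14,10) (25/7,3) (10,3) (10,10)]

1. After x ≥ 2: [(2,31/3) (4,1) (11,2) (20,7) (18,11) (15,15) (8,19) (2,121/7)]
2. After x ≤ 10: [(2,31/3) (4,1) (10,13/7) (10,125/7) (8,19) (2,121/7)]
3. After y ≥ 3: [(2,31/3) (25/7,3) (10,3) (10,125/7) (8,19) (2,121/7)]
4. After y ≤ 10: [(29/14,10) (25/7,3) (10,3) (10,10)]
5. Canonical ring: [(29/14,10) (25/7,3) (10,3) (10,10)]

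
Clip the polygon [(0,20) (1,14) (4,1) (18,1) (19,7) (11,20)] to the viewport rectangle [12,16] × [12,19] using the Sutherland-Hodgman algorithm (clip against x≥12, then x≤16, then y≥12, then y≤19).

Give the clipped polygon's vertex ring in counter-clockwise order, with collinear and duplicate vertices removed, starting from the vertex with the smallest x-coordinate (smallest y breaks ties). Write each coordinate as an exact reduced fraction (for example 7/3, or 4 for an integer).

Clipped polygon: [(12,12) (207/13,12) (12,147/8)]

1. After x ≥ 12: [(12,1) (18,1) (19,7) (12,147/8)]
2. After x ≤ 16: [(12,1) (16,1) (16,95/8) (12,147/8)]
3. After y ≥ 12: [(12,12) (207/13,12) (12,147/8)]
4. After y ≤ 19: [(12,12) (207/13,12) (12,147/8)]
5. Canonical ring: [(12,12) (207/13,12) (12,147/8)]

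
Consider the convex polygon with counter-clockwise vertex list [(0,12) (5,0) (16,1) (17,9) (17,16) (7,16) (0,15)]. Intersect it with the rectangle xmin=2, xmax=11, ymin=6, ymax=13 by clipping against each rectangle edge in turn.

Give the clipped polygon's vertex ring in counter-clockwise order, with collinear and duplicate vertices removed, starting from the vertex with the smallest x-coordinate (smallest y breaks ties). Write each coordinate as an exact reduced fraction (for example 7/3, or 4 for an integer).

1. After x ≥ 2: [(2,36/5) (5,0) (16,1) (17,9) (17,16) (7,16) (2,107/7)]
2. After x ≤ 11: [(2,36/5) (5,0) (11,6/11) (11,16) (7,16) (2,107/7)]
3. After y ≥ 6: [(2,36/5) (5/2,6) (11,6) (11,16) (7,16) (2,107/7)]
4. After y ≤ 13: [(2,13) (2,36/5) (5/2,6) (11,6) (11,13)]
5. Canonical ring: [(2,36/5) (5/2,6) (11,6) (11,13) (2,13)]

Clipped polygon: [(2,36/5) (5/2,6) (11,6) (11,13) (2,13)]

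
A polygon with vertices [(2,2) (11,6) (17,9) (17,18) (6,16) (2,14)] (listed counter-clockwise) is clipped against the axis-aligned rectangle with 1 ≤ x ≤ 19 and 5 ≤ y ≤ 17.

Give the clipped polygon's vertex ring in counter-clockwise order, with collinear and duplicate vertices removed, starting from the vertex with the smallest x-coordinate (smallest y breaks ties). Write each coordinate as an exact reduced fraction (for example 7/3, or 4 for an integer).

Clipped polygon: [(2,5) (35/4,5) (11,6) (17,9) (17,17) (23/2,17) (6,16) (2,14)]

1. After x ≥ 1: [(2,2) (11,6) (17,9) (17,18) (6,16) (2,14)]
2. After x ≤ 19: [(2,2) (11,6) (17,9) (17,18) (6,16) (2,14)]
3. After y ≥ 5: [(2,5) (35/4,5) (11,6) (17,9) (17,18) (6,16) (2,14)]
4. After y ≤ 17: [(2,5) (35/4,5) (11,6) (17,9) (17,17) (23/2,17) (6,16) (2,14)]
5. Canonical ring: [(2,5) (35/4,5) (11,6) (17,9) (17,17) (23/2,17) (6,16) (2,14)]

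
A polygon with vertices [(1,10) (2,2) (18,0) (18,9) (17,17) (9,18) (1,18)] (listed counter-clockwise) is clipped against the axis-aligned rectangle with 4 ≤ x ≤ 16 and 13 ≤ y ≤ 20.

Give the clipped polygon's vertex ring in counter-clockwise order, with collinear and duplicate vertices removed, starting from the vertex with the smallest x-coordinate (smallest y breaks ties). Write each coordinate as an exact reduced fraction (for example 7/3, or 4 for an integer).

1. After x ≥ 4: [(4,7/4) (18,0) (18,9) (17,17) (9,18) (4,18)]
2. After x ≤ 16: [(4,7/4) (16,1/4) (16,137/8) (9,18) (4,18)]
3. After y ≥ 13: [(4,13) (16,13) (16,137/8) (9,18) (4,18)]
4. After y ≤ 20: [(4,13) (16,13) (16,137/8) (9,18) (4,18)]
5. Canonical ring: [(4,13) (16,13) (16,137/8) (9,18) (4,18)]

Clipped polygon: [(4,13) (16,13) (16,137/8) (9,18) (4,18)]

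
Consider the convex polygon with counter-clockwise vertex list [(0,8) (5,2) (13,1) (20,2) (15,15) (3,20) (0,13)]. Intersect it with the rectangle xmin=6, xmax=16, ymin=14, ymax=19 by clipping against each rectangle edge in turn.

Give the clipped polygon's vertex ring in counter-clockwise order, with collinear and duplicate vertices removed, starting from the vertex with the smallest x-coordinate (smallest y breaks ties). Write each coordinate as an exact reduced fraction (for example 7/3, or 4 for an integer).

1. After x ≥ 6: [(6,15/8) (13,1) (20,2) (15,15) (6,75/4)]
2. After x ≤ 16: [(6,15/8) (13,1) (16,10/7) (16,62/5) (15,15) (6,75/4)]
3. After y ≥ 14: [(6,14) (200/13,14) (15,15) (6,75/4)]
4. After y ≤ 19: [(6,14) (200/13,14) (15,15) (6,75/4)]
5. Canonical ring: [(6,14) (200/13,14) (15,15) (6,75/4)]

Clipped polygon: [(6,14) (200/13,14) (15,15) (6,75/4)]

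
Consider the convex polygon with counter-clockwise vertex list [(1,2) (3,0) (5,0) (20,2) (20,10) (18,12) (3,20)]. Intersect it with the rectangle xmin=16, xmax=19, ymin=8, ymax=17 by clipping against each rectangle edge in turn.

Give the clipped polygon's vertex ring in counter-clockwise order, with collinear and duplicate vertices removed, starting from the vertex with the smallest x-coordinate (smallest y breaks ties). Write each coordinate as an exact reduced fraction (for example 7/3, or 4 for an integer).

Clipped polygon: [(16,8) (19,8) (19,11) (18,12) (16,196/15)]

1. After x ≥ 16: [(16,22/15) (20,2) (20,10) (18,12) (16,196/15)]
2. After x ≤ 19: [(16,22/15) (19,28/15) (19,11) (18,12) (16,196/15)]
3. After y ≥ 8: [(16,8) (19,8) (19,11) (18,12) (16,196/15)]
4. After y ≤ 17: [(16,8) (19,8) (19,11) (18,12) (16,196/15)]
5. Canonical ring: [(16,8) (19,8) (19,11) (18,12) (16,196/15)]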